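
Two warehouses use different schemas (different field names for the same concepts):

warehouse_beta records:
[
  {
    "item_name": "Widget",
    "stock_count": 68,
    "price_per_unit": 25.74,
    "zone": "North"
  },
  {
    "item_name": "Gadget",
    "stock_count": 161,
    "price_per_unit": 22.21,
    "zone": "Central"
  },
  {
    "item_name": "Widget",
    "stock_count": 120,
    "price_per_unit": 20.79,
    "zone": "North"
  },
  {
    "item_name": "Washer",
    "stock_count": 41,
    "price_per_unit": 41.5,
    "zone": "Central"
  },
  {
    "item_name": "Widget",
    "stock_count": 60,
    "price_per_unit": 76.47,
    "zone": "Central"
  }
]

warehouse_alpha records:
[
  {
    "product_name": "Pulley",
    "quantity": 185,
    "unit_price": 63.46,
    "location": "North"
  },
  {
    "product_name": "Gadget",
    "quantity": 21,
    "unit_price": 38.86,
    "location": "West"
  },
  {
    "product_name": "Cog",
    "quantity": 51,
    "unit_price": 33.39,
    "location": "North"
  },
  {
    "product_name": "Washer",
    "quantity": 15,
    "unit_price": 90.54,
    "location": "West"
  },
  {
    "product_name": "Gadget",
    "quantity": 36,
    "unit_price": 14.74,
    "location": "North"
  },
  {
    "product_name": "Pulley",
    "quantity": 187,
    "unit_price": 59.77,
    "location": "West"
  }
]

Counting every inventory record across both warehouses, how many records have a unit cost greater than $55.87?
4

Schema mapping: "price_per_unit" (warehouse_beta) = "unit_price" (warehouse_alpha) = unit cost

Records > $55.87 in warehouse_beta: 1
Records > $55.87 in warehouse_alpha: 3

Total count: 1 + 3 = 4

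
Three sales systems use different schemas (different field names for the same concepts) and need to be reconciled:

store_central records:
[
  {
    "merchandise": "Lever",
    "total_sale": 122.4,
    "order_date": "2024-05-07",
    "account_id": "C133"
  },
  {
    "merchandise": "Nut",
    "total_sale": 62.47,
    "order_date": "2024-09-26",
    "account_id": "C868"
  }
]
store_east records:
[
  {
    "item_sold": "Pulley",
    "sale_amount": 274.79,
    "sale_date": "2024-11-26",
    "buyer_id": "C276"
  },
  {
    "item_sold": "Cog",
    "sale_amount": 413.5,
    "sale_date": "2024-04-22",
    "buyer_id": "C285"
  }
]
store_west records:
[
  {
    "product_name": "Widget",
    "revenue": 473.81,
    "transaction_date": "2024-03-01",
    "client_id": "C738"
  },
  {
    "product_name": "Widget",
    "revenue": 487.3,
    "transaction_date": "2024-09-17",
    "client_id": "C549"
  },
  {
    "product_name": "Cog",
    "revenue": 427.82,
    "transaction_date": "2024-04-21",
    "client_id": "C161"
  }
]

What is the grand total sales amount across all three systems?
2262.09

Schema reconciliation - all amount fields map to sale amount:

store_central (total_sale): 184.87
store_east (sale_amount): 688.29
store_west (revenue): 1388.93

Grand total: 2262.09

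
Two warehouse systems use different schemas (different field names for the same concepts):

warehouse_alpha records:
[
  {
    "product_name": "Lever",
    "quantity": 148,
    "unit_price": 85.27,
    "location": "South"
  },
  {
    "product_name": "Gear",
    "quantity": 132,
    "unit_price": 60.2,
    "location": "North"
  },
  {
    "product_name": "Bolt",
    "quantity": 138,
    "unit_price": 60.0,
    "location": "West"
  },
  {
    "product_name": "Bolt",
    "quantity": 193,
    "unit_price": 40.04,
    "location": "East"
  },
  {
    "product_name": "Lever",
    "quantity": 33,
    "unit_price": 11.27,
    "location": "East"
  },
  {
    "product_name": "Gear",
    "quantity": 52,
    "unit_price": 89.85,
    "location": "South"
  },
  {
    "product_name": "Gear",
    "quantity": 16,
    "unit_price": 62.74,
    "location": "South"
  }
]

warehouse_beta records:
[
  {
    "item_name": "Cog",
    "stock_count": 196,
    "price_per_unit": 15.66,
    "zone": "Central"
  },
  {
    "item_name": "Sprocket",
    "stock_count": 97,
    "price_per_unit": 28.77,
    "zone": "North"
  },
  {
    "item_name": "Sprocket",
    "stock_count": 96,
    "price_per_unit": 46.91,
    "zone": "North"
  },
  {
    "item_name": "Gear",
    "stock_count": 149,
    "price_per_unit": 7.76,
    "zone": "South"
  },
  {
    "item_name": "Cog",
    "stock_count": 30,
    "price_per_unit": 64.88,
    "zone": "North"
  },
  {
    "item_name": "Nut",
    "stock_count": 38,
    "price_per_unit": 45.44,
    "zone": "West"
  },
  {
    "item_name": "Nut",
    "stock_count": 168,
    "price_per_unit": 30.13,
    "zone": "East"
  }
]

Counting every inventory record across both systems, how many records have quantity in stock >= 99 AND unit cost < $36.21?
3

Schema mappings:
- "quantity" (warehouse_alpha) = "stock_count" (warehouse_beta) = quantity
- "unit_price" (warehouse_alpha) = "price_per_unit" (warehouse_beta) = unit cost

Records meeting both conditions in warehouse_alpha: 0
Records meeting both conditions in warehouse_beta: 3

Total: 0 + 3 = 3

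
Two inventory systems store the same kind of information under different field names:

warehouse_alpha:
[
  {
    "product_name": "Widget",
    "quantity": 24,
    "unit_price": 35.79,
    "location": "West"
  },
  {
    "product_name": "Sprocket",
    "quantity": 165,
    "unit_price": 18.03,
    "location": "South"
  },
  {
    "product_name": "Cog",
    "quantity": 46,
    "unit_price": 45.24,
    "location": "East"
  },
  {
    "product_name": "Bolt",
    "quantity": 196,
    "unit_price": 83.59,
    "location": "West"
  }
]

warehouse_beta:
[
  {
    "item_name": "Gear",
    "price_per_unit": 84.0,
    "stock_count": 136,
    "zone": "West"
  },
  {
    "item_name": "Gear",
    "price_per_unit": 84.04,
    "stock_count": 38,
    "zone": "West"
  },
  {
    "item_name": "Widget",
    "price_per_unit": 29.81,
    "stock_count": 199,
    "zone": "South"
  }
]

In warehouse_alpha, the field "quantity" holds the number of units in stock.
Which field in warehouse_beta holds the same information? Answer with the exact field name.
stock_count

In warehouse_alpha, "quantity" holds the number of units in stock.
The fields in warehouse_beta are: "item_name", "price_per_unit", "stock_count", "zone".
"stock_count" is the match: the name refers to the same concept and its values are whole-number counts (e.g. 136, 38).
The other fields ("item_name", "price_per_unit", "zone") hold different kinds of data.

So "quantity" in warehouse_alpha corresponds to "stock_count" in warehouse_beta.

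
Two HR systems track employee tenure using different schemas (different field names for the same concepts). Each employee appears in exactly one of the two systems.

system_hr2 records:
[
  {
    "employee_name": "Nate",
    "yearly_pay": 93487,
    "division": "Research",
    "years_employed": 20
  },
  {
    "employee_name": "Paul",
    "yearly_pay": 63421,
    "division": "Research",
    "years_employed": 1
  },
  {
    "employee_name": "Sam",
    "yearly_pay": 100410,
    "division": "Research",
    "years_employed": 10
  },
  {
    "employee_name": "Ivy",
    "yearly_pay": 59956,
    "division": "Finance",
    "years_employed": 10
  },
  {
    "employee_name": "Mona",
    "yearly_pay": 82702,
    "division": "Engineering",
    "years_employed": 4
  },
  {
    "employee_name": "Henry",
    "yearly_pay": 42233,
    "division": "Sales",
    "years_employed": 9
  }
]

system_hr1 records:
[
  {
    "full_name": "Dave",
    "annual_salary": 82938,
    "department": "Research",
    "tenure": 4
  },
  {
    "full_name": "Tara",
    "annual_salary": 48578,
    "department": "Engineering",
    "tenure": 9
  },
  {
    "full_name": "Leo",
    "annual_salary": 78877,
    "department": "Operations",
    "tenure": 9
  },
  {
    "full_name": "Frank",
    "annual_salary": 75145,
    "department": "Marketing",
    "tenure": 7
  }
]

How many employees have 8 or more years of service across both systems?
6

Reconcile schemas: "years_employed" (system_hr2) = "tenure" (system_hr1) = years of service

From system_hr2: 4 employees with >= 8 years
From system_hr1: 2 employees with >= 8 years

Total: 4 + 2 = 6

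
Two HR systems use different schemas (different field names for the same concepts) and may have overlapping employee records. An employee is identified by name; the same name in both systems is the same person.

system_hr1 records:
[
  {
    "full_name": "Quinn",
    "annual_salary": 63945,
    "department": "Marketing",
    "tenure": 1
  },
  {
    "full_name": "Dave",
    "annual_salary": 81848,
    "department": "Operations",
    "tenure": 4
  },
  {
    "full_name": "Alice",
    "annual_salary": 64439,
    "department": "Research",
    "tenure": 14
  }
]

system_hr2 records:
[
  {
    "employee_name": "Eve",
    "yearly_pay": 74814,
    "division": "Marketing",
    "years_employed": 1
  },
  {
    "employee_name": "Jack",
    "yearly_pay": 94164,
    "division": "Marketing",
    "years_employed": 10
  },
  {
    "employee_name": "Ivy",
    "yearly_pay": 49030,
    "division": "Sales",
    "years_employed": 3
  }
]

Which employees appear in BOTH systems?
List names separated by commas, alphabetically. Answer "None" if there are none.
None

Schema mapping: "full_name" (system_hr1) = "employee_name" (system_hr2) = employee name

Names in system_hr1: ['Alice', 'Dave', 'Quinn']
Names in system_hr2: ['Eve', 'Ivy', 'Jack']

Intersection: None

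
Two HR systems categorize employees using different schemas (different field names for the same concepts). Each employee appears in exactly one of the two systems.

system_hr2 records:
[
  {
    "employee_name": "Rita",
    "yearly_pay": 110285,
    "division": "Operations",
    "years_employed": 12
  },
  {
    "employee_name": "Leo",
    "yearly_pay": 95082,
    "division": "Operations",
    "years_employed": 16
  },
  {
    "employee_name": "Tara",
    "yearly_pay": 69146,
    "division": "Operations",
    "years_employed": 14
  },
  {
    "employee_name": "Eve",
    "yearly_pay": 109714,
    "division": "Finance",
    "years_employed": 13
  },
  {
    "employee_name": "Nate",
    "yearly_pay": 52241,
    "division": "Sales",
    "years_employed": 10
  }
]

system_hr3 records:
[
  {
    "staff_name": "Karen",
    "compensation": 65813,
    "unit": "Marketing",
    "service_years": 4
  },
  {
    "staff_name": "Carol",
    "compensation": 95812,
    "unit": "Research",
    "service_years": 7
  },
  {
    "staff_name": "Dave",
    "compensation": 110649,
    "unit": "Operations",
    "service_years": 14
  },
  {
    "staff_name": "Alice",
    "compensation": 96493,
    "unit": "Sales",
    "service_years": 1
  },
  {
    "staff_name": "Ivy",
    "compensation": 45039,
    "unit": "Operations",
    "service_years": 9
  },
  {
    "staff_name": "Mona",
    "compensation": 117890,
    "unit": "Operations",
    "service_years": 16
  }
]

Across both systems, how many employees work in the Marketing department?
1

Schema mapping: "division" (system_hr2) = "unit" (system_hr3) = department

Marketing employees in system_hr2: 0
Marketing employees in system_hr3: 1

Total in Marketing: 0 + 1 = 1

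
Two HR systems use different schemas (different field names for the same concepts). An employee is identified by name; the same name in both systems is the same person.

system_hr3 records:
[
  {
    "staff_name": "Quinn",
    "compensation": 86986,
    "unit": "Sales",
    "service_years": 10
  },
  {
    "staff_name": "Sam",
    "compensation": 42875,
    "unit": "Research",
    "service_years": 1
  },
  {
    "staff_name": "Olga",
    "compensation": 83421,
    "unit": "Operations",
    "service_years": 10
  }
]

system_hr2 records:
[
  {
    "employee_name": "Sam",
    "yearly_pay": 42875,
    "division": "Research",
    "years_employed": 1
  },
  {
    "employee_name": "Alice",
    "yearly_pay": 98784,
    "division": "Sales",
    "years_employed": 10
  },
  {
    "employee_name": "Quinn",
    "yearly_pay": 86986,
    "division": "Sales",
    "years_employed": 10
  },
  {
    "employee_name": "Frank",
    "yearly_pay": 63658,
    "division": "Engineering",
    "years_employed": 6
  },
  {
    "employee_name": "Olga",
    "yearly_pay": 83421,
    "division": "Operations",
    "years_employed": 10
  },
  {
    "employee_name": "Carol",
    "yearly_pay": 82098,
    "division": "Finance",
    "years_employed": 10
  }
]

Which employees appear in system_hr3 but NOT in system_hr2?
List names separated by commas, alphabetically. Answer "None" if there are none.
None

Schema mapping: "staff_name" (system_hr3) = "employee_name" (system_hr2) = employee name

Names in system_hr3: ['Olga', 'Quinn', 'Sam']
Names in system_hr2: ['Alice', 'Carol', 'Frank', 'Olga', 'Quinn', 'Sam']

In system_hr3 but not system_hr2: None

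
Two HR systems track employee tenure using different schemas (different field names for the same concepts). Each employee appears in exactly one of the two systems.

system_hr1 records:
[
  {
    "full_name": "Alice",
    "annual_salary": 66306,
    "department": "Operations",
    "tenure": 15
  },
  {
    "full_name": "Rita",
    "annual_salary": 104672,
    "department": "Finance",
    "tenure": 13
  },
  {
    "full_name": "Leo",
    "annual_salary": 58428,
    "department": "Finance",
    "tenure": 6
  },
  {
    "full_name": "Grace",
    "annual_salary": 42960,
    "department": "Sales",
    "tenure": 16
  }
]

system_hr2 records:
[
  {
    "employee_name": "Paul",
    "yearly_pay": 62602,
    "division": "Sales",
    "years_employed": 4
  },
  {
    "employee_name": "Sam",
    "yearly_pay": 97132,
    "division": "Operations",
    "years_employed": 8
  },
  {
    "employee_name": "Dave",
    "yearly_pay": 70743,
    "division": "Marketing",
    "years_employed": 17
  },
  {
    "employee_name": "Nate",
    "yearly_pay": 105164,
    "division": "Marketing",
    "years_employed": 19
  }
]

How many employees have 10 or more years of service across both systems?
5

Reconcile schemas: "tenure" (system_hr1) = "years_employed" (system_hr2) = years of service

From system_hr1: 3 employees with >= 10 years
From system_hr2: 2 employees with >= 10 years

Total: 3 + 2 = 5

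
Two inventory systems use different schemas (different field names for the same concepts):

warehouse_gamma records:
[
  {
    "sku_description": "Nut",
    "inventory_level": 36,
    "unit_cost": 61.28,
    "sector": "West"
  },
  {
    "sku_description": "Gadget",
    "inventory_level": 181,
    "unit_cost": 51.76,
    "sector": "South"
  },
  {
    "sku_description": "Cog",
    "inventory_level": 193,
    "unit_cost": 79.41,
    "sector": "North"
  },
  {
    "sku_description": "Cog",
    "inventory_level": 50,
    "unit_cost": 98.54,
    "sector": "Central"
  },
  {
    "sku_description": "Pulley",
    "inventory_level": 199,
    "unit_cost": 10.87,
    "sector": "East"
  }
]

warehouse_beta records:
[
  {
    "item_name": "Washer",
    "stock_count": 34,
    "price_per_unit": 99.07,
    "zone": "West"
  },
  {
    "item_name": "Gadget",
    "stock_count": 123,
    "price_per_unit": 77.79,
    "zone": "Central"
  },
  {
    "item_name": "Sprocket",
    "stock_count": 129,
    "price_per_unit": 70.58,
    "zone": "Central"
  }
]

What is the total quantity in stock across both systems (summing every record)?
945

To reconcile these schemas, identify the field holding the quantity in stock in each system:
1. In warehouse_gamma it is "inventory_level"
2. In warehouse_beta it is "stock_count"

From warehouse_gamma: 36 + 181 + 193 + 50 + 199 = 659
From warehouse_beta: 34 + 123 + 129 = 286

Total: 659 + 286 = 945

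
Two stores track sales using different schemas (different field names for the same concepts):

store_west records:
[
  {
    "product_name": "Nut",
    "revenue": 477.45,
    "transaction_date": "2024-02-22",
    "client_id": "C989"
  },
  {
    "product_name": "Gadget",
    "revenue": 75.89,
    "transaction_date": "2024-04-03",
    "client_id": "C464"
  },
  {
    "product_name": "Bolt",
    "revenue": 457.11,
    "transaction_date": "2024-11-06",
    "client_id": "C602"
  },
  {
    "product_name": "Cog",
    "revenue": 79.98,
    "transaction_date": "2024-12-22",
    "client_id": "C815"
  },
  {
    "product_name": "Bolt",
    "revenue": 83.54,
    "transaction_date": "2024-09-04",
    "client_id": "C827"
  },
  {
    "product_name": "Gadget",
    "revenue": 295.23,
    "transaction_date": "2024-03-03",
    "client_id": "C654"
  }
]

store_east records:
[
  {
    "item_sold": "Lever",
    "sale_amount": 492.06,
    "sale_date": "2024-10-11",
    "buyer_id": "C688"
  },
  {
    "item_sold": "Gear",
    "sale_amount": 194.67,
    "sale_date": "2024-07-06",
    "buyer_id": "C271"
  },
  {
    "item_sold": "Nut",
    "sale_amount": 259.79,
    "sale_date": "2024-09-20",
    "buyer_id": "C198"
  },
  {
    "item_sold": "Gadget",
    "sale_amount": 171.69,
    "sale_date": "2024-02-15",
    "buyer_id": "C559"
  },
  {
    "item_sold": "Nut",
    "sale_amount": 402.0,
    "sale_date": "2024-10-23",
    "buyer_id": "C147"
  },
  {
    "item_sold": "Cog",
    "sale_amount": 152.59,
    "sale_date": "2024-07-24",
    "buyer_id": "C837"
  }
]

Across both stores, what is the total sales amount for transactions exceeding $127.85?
2902.59

Schema mapping: "revenue" (store_west) = "sale_amount" (store_east) = sale amount

Sum of sales > $127.85 in store_west: 1229.79
Sum of sales > $127.85 in store_east: 1672.8

Total: 1229.79 + 1672.8 = 2902.59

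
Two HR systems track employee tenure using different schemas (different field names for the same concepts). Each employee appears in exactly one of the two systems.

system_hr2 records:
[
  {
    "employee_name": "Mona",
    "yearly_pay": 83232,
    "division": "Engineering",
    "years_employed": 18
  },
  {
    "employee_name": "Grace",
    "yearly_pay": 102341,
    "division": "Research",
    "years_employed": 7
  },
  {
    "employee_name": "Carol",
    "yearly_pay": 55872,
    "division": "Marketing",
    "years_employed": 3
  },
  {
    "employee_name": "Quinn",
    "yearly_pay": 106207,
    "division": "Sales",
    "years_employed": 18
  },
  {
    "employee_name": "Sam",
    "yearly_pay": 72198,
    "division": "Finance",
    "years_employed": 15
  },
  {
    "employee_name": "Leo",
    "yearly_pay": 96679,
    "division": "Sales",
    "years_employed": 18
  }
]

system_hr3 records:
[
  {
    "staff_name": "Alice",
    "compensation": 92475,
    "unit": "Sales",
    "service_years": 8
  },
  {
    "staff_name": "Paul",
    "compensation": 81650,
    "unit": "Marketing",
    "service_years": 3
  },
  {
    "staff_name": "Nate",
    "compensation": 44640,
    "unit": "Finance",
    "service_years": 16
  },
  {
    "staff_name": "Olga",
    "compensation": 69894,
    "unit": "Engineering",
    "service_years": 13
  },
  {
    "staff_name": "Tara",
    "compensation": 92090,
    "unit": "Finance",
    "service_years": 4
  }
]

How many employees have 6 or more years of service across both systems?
8

Reconcile schemas: "years_employed" (system_hr2) = "service_years" (system_hr3) = years of service

From system_hr2: 5 employees with >= 6 years
From system_hr3: 3 employees with >= 6 years

Total: 5 + 3 = 8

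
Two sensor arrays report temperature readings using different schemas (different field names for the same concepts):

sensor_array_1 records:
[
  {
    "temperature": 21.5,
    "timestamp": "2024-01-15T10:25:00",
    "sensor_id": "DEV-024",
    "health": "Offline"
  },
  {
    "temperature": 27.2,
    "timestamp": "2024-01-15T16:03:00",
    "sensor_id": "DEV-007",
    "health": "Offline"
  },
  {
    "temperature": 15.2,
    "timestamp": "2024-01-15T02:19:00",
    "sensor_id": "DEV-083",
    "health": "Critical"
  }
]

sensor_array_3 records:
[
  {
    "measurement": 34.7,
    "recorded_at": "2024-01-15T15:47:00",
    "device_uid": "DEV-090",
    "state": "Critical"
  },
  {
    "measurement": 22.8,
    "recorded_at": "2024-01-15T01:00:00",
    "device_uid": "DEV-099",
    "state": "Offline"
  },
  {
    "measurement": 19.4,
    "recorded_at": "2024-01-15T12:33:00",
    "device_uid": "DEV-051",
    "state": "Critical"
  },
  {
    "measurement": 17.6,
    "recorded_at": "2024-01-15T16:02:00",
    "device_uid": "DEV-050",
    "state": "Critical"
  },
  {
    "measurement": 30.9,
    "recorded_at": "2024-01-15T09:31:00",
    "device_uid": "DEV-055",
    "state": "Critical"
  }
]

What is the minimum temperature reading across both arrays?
15.2

Schema mapping: "temperature" (sensor_array_1) = "measurement" (sensor_array_3) = temperature reading

Minimum in sensor_array_1: 15.2
Minimum in sensor_array_3: 17.6

Overall minimum: min(15.2, 17.6) = 15.2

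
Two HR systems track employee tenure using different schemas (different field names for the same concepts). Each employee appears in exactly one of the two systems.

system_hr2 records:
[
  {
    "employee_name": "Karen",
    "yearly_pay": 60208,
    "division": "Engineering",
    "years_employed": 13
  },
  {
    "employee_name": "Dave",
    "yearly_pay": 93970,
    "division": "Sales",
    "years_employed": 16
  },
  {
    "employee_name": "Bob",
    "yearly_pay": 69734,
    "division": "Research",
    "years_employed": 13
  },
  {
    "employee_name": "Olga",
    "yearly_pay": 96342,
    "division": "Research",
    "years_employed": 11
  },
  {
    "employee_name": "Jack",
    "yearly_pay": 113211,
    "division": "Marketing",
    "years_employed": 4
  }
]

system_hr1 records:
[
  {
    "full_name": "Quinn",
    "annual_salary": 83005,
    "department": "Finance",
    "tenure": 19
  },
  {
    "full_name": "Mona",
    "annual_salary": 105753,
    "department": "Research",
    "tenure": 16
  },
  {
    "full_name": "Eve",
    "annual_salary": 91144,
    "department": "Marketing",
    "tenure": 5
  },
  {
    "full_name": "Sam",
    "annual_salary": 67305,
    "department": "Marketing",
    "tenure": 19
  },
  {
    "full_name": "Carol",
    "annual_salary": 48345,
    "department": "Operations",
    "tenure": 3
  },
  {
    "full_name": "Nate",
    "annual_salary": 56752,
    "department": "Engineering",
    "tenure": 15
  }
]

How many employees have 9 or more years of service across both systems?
8

Reconcile schemas: "years_employed" (system_hr2) = "tenure" (system_hr1) = years of service

From system_hr2: 4 employees with >= 9 years
From system_hr1: 4 employees with >= 9 years

Total: 4 + 4 = 8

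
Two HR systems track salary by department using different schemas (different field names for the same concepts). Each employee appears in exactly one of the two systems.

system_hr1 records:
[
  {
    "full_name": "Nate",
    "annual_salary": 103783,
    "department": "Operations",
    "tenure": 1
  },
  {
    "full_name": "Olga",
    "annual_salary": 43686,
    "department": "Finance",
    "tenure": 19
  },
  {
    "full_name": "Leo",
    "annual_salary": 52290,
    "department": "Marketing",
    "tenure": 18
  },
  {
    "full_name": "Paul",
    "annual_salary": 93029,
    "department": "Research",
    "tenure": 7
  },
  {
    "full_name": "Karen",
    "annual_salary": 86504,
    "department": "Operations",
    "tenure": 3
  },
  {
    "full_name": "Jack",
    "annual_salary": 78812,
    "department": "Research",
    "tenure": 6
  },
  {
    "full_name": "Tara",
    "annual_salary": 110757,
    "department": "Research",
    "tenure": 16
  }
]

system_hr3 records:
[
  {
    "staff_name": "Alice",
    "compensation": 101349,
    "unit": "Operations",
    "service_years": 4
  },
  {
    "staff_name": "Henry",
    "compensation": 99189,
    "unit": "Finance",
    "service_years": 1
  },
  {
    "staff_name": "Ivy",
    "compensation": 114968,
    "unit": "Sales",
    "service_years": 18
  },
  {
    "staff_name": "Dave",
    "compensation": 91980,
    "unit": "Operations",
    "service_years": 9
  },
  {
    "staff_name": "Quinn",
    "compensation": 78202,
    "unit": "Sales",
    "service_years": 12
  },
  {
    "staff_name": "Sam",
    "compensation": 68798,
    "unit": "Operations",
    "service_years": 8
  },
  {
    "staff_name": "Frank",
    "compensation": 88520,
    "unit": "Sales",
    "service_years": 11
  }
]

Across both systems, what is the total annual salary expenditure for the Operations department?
452414

Schema mappings:
- "department" (system_hr1) = "unit" (system_hr3) = department
- "annual_salary" (system_hr1) = "compensation" (system_hr3) = salary

Operations salaries from system_hr1: 190287
Operations salaries from system_hr3: 262127

Total: 190287 + 262127 = 452414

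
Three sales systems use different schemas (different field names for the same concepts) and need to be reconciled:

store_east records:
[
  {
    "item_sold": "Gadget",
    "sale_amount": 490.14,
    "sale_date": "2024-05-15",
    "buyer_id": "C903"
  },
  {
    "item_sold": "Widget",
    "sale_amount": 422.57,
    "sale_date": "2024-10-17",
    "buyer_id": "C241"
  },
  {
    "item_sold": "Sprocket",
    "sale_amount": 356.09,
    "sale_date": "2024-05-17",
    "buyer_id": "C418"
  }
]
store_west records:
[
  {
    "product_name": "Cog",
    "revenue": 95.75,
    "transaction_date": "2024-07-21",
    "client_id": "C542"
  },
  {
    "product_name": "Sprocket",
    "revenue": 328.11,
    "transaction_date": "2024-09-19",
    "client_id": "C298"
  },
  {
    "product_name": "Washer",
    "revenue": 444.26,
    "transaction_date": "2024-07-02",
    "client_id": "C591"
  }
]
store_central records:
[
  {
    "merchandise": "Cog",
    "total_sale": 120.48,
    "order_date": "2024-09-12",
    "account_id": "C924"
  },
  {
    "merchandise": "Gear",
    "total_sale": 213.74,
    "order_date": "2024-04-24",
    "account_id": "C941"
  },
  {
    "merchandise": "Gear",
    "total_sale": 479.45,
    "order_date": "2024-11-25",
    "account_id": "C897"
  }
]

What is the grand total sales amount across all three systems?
2950.59

Schema reconciliation - all amount fields map to sale amount:

store_east (sale_amount): 1268.8
store_west (revenue): 868.12
store_central (total_sale): 813.67

Grand total: 2950.59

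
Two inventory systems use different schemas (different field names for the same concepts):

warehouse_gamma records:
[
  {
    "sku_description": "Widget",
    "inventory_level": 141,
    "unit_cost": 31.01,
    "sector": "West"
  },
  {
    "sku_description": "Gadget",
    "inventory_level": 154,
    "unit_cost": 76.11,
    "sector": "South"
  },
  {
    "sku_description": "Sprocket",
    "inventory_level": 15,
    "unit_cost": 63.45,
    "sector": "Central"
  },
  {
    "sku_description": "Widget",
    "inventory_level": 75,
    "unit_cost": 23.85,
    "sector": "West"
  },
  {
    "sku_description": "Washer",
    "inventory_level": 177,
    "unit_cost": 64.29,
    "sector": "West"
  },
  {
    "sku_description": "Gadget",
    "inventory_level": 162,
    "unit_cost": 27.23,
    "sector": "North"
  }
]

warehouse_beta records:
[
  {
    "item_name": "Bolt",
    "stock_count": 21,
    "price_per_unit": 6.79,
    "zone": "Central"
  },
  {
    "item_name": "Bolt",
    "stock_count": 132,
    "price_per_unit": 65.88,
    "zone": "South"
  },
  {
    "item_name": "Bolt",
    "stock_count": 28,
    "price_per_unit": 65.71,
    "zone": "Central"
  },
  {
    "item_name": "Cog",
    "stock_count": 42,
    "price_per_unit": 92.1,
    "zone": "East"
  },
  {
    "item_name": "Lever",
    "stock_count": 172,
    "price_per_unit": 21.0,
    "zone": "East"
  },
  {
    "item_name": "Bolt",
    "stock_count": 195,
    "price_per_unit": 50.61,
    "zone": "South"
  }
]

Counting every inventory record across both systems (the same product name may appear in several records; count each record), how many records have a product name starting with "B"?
4

Schema mapping: "sku_description" (warehouse_gamma) = "item_name" (warehouse_beta) = product name

Records with product name starting with "B" in warehouse_gamma: 0
Records with product name starting with "B" in warehouse_beta: 4

Total: 0 + 4 = 4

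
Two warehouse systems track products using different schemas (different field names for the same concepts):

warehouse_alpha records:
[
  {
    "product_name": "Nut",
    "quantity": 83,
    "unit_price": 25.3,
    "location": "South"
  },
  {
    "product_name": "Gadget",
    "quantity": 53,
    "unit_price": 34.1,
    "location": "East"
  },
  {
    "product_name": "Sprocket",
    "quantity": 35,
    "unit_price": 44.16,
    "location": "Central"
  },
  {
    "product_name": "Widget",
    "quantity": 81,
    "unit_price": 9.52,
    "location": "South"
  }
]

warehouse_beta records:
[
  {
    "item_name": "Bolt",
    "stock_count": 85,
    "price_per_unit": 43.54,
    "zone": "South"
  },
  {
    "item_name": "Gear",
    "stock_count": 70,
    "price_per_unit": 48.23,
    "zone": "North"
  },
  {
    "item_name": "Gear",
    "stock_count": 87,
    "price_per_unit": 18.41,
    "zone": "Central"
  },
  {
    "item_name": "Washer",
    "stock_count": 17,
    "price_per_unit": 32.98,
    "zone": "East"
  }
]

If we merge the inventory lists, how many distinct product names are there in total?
7

Schema mapping: "product_name" (warehouse_alpha) = "item_name" (warehouse_beta) = product name

Products in warehouse_alpha: ['Gadget', 'Nut', 'Sprocket', 'Widget']
Products in warehouse_beta: ['Bolt', 'Gear', 'Washer']

Union (unique products): ['Bolt', 'Gadget', 'Gear', 'Nut', 'Sprocket', 'Washer', 'Widget']
Count: 7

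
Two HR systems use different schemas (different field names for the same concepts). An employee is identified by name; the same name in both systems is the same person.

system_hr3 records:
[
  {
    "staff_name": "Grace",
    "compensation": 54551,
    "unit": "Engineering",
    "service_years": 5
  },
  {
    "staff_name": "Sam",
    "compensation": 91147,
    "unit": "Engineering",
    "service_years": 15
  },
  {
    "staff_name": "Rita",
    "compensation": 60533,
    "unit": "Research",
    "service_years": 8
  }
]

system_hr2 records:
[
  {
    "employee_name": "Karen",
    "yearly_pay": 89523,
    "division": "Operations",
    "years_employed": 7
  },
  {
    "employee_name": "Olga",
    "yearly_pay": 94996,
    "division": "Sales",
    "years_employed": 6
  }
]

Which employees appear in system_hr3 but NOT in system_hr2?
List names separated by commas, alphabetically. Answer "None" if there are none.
Grace, Rita, Sam

Schema mapping: "staff_name" (system_hr3) = "employee_name" (system_hr2) = employee name

Names in system_hr3: ['Grace', 'Rita', 'Sam']
Names in system_hr2: ['Karen', 'Olga']

In system_hr3 but not system_hr2: ['Grace', 'Rita', 'Sam']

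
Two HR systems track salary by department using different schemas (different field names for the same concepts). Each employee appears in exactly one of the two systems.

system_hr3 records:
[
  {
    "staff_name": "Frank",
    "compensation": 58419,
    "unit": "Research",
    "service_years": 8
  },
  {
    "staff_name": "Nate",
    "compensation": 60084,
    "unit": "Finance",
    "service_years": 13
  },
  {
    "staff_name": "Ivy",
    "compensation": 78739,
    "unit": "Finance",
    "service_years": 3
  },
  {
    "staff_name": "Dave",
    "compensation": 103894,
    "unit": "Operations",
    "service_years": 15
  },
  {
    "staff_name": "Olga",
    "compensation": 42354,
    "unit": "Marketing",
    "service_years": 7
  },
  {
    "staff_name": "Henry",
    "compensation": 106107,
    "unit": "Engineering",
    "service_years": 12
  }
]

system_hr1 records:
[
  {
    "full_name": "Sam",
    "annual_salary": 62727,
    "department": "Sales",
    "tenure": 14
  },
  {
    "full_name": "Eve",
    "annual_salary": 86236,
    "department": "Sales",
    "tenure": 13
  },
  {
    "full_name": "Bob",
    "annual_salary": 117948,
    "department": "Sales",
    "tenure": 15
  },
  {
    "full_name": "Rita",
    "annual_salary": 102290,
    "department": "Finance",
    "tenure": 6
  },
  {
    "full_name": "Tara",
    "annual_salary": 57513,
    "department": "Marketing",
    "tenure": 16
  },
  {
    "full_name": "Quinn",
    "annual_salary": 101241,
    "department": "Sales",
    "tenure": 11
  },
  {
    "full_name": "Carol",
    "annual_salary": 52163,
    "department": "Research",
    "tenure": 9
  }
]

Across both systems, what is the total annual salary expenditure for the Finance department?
241113

Schema mappings:
- "unit" (system_hr3) = "department" (system_hr1) = department
- "compensation" (system_hr3) = "annual_salary" (system_hr1) = salary

Finance salaries from system_hr3: 138823
Finance salaries from system_hr1: 102290

Total: 138823 + 102290 = 241113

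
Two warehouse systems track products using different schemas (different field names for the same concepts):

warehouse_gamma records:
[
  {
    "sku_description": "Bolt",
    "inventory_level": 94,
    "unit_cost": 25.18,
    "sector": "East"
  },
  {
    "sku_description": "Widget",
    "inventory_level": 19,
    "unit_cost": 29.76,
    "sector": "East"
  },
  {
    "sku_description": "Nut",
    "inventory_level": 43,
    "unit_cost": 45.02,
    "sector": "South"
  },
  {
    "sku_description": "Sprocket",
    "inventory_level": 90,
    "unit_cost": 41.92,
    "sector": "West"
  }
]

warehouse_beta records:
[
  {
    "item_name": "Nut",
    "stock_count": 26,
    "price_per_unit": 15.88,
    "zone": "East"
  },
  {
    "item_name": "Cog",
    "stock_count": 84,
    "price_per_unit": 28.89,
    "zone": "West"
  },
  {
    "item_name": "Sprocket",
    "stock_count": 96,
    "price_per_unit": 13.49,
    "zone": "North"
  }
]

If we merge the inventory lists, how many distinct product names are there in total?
5

Schema mapping: "sku_description" (warehouse_gamma) = "item_name" (warehouse_beta) = product name

Products in warehouse_gamma: ['Bolt', 'Nut', 'Sprocket', 'Widget']
Products in warehouse_beta: ['Cog', 'Nut', 'Sprocket']

Union (unique products): ['Bolt', 'Cog', 'Nut', 'Sprocket', 'Widget']
Count: 5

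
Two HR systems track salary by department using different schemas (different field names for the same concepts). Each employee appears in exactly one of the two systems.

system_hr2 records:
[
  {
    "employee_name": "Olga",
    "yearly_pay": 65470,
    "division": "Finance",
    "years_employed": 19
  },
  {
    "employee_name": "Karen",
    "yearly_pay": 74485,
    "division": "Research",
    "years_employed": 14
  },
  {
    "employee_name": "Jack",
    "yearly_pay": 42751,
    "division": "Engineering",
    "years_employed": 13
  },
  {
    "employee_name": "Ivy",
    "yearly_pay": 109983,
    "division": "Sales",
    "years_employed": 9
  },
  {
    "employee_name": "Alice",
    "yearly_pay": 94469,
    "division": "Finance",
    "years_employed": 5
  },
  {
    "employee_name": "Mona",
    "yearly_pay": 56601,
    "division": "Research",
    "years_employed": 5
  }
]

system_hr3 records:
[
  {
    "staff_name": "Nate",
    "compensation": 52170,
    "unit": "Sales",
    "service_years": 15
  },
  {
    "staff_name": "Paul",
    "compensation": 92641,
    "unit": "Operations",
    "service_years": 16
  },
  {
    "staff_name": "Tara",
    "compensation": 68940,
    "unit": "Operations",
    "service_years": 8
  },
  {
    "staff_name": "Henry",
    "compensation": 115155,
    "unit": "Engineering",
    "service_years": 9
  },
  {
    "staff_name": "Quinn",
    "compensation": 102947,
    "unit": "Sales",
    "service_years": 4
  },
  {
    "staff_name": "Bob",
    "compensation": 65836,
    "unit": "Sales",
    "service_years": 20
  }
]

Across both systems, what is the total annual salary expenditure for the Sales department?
330936

Schema mappings:
- "division" (system_hr2) = "unit" (system_hr3) = department
- "yearly_pay" (system_hr2) = "compensation" (system_hr3) = salary

Sales salaries from system_hr2: 109983
Sales salaries from system_hr3: 220953

Total: 109983 + 220953 = 330936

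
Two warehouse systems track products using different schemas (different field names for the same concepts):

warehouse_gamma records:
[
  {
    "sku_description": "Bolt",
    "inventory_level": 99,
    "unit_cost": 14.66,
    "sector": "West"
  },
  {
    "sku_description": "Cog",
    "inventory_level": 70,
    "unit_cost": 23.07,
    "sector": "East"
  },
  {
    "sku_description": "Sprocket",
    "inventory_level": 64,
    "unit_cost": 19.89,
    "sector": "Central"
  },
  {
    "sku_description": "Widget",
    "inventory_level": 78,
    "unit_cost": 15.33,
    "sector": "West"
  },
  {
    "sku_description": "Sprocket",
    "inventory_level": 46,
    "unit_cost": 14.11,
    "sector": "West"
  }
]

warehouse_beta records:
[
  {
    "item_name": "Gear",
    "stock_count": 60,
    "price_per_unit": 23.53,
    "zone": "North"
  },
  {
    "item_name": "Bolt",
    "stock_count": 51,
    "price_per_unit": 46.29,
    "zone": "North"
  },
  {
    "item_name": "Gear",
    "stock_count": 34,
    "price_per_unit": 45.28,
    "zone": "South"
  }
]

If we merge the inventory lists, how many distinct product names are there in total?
5

Schema mapping: "sku_description" (warehouse_gamma) = "item_name" (warehouse_beta) = product name

Products in warehouse_gamma: ['Bolt', 'Cog', 'Sprocket', 'Widget']
Products in warehouse_beta: ['Bolt', 'Gear']

Union (unique products): ['Bolt', 'Cog', 'Gear', 'Sprocket', 'Widget']
Count: 5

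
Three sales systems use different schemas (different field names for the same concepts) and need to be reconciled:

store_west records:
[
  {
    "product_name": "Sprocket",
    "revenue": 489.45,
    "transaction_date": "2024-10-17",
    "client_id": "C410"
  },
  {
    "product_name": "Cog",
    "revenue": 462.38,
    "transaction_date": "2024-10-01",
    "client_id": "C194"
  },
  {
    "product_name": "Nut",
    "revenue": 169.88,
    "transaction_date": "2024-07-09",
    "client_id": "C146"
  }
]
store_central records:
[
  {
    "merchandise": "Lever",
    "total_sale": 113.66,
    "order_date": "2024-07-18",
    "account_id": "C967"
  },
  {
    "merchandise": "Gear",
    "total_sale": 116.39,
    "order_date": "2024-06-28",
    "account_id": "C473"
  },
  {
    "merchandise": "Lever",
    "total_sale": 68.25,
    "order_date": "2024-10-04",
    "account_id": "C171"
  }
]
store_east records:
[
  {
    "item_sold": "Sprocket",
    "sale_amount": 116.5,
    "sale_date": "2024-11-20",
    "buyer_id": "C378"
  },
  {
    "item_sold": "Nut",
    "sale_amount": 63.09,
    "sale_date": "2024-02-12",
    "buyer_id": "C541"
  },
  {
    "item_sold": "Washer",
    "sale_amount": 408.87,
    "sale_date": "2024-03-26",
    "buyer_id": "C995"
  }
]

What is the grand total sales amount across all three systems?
2008.47

Schema reconciliation - all amount fields map to sale amount:

store_west (revenue): 1121.71
store_central (total_sale): 298.3
store_east (sale_amount): 588.46

Grand total: 2008.47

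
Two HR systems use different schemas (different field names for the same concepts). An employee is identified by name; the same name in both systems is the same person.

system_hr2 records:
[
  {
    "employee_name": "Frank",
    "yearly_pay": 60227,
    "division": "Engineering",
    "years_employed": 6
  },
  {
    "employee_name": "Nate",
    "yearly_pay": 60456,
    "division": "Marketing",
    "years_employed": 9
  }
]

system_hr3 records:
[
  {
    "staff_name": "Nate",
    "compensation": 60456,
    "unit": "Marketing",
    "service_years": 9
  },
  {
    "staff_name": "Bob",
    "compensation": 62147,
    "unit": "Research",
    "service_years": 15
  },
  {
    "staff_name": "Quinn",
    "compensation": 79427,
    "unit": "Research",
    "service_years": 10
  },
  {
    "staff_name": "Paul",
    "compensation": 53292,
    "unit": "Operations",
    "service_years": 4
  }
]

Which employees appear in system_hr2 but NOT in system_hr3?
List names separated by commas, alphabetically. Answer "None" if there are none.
Frank

Schema mapping: "employee_name" (system_hr2) = "staff_name" (system_hr3) = employee name

Names in system_hr2: ['Frank', 'Nate']
Names in system_hr3: ['Bob', 'Nate', 'Paul', 'Quinn']

In system_hr2 but not system_hr3: ['Frank']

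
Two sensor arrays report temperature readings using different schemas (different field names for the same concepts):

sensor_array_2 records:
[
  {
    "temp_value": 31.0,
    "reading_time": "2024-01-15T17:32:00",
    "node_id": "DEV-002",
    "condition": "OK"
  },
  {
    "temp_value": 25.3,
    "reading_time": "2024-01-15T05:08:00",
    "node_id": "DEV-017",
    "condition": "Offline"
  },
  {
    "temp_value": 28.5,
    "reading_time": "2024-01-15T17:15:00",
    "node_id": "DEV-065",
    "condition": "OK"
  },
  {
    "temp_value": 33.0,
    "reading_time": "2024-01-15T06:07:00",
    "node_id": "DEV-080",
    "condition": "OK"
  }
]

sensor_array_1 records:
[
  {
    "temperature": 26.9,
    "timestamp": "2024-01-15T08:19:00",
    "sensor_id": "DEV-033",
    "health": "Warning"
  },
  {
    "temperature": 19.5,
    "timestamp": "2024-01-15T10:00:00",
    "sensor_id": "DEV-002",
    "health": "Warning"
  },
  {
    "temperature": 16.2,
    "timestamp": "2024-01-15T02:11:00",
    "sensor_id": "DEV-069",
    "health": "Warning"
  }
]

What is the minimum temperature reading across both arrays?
16.2

Schema mapping: "temp_value" (sensor_array_2) = "temperature" (sensor_array_1) = temperature reading

Minimum in sensor_array_2: 25.3
Minimum in sensor_array_1: 16.2

Overall minimum: min(25.3, 16.2) = 16.2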